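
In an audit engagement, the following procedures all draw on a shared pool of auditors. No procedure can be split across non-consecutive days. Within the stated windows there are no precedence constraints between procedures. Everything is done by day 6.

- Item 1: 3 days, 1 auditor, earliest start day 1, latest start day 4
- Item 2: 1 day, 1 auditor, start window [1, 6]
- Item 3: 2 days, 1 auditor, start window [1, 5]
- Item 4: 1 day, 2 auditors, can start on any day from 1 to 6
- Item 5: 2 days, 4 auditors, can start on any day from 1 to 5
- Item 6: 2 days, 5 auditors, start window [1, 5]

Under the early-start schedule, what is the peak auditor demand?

Early-start schedule: Item 1@1, Item 2@1, Item 3@1, Item 4@1, Item 5@1, Item 6@1.
Load per day: day 1: 14, day 2: 11, day 3: 1, day 4: 0, day 5: 0, day 6: 0.
Peak is 14.

14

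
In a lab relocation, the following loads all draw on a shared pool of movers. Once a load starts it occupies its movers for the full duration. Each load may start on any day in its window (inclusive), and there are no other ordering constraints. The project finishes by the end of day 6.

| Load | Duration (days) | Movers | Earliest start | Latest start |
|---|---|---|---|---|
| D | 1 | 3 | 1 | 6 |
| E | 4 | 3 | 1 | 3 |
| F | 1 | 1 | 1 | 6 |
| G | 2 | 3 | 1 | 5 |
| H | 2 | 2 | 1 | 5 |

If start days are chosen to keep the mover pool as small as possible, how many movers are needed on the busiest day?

6

Early-start (D@1, E@1, F@1, G@1, H@1) gives peak 12: d1:12  d2:8  d3:3  d4:3  d5:0  d6:0.
Shift F→2, G→3, H→5.
Schedule D@1, E@1, F@2, G@3, H@5: d1:6  d2:4  d3:6  d4:6  d5:2  d6:2 — peak 6.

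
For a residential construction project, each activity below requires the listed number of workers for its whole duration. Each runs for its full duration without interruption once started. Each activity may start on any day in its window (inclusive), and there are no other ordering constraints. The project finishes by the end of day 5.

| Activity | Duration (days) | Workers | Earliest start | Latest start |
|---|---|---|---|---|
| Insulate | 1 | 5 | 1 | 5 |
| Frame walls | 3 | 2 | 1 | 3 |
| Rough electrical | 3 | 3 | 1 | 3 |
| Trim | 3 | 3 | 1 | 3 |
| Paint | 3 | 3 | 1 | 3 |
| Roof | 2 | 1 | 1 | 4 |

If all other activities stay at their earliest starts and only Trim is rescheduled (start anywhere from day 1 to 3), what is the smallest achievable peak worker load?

Trim@1: d1:17  d2:12  d3:11  d4:0  d5:0 → peak 17
Trim@2: d1:14  d2:12  d3:11  d4:3  d5:0 → peak 14
Trim@3: d1:14  d2:9  d3:11  d4:3  d5:3 → peak 14
Best is Trim@2, peak 14.

14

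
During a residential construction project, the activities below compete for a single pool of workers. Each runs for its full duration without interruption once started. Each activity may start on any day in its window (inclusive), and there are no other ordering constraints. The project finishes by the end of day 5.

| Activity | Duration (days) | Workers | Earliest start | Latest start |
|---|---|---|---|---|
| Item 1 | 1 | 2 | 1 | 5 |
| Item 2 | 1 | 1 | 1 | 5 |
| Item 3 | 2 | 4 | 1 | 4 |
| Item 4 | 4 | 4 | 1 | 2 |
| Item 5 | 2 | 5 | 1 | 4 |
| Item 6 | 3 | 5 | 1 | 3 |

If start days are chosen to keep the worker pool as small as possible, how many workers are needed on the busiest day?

13

Early-start (Item 1@1, Item 2@1, Item 3@1, Item 4@1, Item 5@1, Item 6@1) gives peak 21: d1:21  d2:18  d3:9  d4:4  d5:0.
Shift Item 4→2, Item 6→3.
Schedule Item 1@1, Item 2@1, Item 3@1, Item 4@2, Item 5@1, Item 6@3: d1:12  d2:13  d3:9  d4:9  d5:9 — peak 13.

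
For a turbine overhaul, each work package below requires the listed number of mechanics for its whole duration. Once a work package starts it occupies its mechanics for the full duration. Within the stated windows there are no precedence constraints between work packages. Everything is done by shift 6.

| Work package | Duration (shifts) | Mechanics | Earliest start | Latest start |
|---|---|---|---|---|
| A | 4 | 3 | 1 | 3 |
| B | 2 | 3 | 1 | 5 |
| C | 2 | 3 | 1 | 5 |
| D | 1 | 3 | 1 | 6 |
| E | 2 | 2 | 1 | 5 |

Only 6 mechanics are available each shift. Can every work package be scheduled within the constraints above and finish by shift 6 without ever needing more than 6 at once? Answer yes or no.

yes

Schedule A@1, B@1, C@3, D@5, E@5: s1:6  s2:6  s3:6  s4:6  s5:5  s6:2 — peak 6 ≤ 6.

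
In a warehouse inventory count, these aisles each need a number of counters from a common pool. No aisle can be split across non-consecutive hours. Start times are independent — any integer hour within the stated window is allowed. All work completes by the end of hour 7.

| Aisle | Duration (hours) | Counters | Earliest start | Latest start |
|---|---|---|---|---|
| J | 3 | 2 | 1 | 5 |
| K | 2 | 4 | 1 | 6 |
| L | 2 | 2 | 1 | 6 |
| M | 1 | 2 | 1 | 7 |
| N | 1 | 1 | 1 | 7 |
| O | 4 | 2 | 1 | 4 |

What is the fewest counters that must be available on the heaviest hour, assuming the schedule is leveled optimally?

5

Early-start (J@1, K@1, L@1, M@1, N@1, O@1) gives peak 13: h1:13  h2:10  h3:4  h4:2  h5:0  h6:0  h7:0.
Shift K→6, L→4, O→2.
Schedule J@1, K@6, L@4, M@1, N@1, O@2: h1:5  h2:4  h3:4  h4:4  h5:4  h6:4  h7:4 — peak 5.
Total counter-hours = 29 over 7 hours ⇒ peak ≥ ⌈29/7⌉ = 5, so 5 is optimal.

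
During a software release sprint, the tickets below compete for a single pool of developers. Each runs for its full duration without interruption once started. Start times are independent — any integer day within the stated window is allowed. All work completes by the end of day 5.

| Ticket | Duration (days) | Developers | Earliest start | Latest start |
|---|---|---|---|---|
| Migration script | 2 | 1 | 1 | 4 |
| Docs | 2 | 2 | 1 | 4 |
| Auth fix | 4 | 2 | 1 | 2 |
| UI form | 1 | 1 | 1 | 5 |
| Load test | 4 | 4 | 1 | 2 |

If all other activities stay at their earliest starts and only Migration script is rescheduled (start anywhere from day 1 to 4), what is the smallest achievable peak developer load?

9

Migration script@1: d1:10  d2:9  d3:6  d4:6  d5:0 → peak 10
Migration script@2: d1:9  d2:9  d3:7  d4:6  d5:0 → peak 9
Migration script@3: d1:9  d2:8  d3:7  d4:7  d5:0 → peak 9
Migration script@4: d1:9  d2:8  d3:6  d4:7  d5:1 → peak 9
Best is Migration script@2, peak 9.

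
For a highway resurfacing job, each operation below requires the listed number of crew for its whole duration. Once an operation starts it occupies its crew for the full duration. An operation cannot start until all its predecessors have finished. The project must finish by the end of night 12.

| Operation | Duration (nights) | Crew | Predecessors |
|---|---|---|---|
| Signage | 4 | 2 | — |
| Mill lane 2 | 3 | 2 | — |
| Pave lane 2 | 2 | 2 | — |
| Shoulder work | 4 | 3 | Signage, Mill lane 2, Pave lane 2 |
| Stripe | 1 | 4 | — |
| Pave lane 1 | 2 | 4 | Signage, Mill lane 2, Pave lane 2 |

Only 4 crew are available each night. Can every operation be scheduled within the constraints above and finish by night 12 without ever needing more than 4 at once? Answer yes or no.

yes

Schedule Signage@1, Mill lane 2@1, Pave lane 2@4, Shoulder work@6, Stripe@10, Pave lane 1@11: n1:4  n2:4  n3:4  n4:4  n5:2  n6:3  n7:3  n8:3  n9:3  n10:4  n11:4  n12:4 — peak 4 ≤ 4.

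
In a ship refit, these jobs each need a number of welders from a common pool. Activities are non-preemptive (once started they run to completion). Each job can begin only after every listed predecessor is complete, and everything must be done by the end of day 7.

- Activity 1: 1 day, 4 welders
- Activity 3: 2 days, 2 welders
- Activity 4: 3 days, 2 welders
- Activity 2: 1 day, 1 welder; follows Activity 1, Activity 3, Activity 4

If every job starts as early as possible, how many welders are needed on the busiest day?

8

Early-start schedule: Activity 1@1, Activity 3@1, Activity 4@1, Activity 2@4.
Load per day: day 1: 8, day 2: 4, day 3: 2, day 4: 1, day 5: 0, day 6: 0, day 7: 0.
Peak is 8.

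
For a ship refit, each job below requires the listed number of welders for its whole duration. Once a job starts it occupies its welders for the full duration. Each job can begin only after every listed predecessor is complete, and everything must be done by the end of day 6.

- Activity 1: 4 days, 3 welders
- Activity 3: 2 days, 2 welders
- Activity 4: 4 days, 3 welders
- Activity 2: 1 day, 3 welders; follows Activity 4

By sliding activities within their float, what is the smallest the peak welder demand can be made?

6

Early-start (Activity 1@1, Activity 3@1, Activity 4@1, Activity 2@5) gives peak 8: d1:8  d2:8  d3:6  d4:6  d5:3  d6:0.
Shift Activity 3→5.
Schedule Activity 1@1, Activity 3@5, Activity 4@1, Activity 2@5: d1:6  d2:6  d3:6  d4:6  d5:5  d6:2 — peak 6.
Total welder-days = 31 over 6 days ⇒ peak ≥ ⌈31/6⌉ = 6, so 6 is optimal.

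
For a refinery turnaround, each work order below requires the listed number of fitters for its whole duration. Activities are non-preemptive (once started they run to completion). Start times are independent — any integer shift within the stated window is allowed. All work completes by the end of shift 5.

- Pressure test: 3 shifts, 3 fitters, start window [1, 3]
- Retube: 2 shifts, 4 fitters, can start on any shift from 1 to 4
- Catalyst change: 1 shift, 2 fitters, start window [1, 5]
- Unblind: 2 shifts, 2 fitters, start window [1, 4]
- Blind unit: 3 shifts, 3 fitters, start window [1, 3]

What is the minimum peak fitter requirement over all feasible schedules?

Early-start (Pressure test@1, Retube@1, Catalyst change@1, Unblind@1, Blind unit@1) gives peak 14: s1:14  s2:12  s3:6  s4:0  s5:0.
Shift Catalyst change→4, Unblind→4, Blind unit→3.
Schedule Pressure test@1, Retube@1, Catalyst change@4, Unblind@4, Blind unit@3: s1:7  s2:7  s3:6  s4:7  s5:5 — peak 7.
Total fitter-shifts = 32 over 5 shifts ⇒ peak ≥ ⌈32/5⌉ = 7, so 7 is optimal.

7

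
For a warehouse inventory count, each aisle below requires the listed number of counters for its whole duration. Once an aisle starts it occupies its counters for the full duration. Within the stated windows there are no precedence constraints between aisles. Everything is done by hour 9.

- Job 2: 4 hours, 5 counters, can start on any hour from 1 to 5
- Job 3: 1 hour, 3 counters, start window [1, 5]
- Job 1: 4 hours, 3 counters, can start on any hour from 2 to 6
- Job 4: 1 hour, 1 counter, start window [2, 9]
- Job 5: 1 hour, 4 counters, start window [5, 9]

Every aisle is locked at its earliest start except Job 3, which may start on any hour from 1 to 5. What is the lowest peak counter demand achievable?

9

Job 3@1: h1:8  h2:9  h3:8  h4:8  h5:7  h6:0  h7:0  h8:0  h9:0 → peak 9
Job 3@2: h1:5  h2:12  h3:8  h4:8  h5:7  h6:0  h7:0  h8:0  h9:0 → peak 12
Job 3@3: h1:5  h2:9  h3:11  h4:8  h5:7  h6:0  h7:0  h8:0  h9:0 → peak 11
Job 3@4: h1:5  h2:9  h3:8  h4:11  h5:7  h6:0  h7:0  h8:0  h9:0 → peak 11
Job 3@5: h1:5  h2:9  h3:8  h4:8  h5:10  h6:0  h7:0  h8:0  h9:0 → peak 10
Best is Job 3@1, peak 9.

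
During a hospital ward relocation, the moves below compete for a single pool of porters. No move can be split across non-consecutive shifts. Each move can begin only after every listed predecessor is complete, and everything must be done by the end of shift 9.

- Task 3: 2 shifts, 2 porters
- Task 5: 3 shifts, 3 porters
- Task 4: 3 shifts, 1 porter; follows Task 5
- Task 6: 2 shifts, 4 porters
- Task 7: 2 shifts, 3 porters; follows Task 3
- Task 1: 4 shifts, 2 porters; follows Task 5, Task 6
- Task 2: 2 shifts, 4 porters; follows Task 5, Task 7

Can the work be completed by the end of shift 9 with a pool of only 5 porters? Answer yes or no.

Total porter-shifts = 46; over 9 shifts the average is 46/9 > 5, so some shift must exceed 5.

no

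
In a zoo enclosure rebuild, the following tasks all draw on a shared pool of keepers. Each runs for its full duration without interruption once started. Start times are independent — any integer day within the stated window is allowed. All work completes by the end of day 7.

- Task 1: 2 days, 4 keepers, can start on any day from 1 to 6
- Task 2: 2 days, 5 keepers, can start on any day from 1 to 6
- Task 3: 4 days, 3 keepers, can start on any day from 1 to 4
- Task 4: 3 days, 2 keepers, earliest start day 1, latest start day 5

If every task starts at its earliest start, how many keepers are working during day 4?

At early start, day 4 has: Task 3.
Demand: 3 = 3.

3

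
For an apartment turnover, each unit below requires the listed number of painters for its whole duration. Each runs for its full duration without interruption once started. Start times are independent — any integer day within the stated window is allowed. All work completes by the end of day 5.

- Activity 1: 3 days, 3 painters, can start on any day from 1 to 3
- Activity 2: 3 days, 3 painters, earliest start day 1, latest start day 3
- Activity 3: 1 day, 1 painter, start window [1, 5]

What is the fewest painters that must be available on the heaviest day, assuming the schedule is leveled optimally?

6

Early-start (Activity 1@1, Activity 2@1, Activity 3@1) gives peak 7: d1:7  d2:6  d3:6  d4:0  d5:0.
Shift Activity 3→4.
Schedule Activity 1@1, Activity 2@1, Activity 3@4: d1:6  d2:6  d3:6  d4:1  d5:0 — peak 6.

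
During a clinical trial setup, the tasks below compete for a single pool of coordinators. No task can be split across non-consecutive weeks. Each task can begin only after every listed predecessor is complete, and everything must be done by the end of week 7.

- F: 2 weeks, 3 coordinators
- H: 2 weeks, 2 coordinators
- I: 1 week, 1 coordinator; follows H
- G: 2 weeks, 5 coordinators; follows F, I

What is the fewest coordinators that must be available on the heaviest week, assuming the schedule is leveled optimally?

5

Schedule F@1, H@1, I@3, G@4: w1:5  w2:5  w3:1  w4:5  w5:5  w6:0  w7:0 — peak 5.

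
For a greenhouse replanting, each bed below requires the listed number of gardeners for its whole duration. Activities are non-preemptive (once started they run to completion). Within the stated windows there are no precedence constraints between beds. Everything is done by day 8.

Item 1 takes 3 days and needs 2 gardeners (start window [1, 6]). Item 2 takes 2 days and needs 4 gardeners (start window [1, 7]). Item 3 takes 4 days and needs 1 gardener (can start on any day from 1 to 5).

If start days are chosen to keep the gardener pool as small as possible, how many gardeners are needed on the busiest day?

Early-start (Item 1@1, Item 2@1, Item 3@1) gives peak 7: d1:7  d2:7  d3:3  d4:1  d5:0  d6:0  d7:0  d8:0.
Shift Item 2→5.
Schedule Item 1@1, Item 2@5, Item 3@1: d1:3  d2:3  d3:3  d4:1  d5:4  d6:4  d7:0  d8:0 — peak 4.

4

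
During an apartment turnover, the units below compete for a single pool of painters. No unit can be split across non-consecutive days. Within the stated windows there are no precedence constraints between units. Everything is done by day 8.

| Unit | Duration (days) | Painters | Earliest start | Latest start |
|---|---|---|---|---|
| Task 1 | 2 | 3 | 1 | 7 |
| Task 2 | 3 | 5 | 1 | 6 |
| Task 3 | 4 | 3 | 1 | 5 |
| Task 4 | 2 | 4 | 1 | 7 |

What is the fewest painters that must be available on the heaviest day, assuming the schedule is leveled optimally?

7

Early-start (Task 1@1, Task 2@1, Task 3@1, Task 4@1) gives peak 15: d1:15  d2:15  d3:8  d4:3  d5:0  d6:0  d7:0  d8:0.
Shift Task 2→5, Task 4→3.
Schedule Task 1@1, Task 2@5, Task 3@1, Task 4@3: d1:6  d2:6  d3:7  d4:7  d5:5  d6:5  d7:5  d8:0 — peak 7.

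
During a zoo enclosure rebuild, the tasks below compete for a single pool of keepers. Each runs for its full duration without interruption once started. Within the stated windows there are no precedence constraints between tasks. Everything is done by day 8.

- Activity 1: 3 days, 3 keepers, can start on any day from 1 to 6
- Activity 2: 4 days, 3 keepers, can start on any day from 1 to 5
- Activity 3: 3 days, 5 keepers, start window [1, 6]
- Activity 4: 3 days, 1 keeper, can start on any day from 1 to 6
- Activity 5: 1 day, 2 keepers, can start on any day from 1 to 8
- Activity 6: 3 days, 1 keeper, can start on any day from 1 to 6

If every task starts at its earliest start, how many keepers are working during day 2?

13

At early start, day 2 has: Activity 1, Activity 2, Activity 3, Activity 4, Activity 6.
Demand: 3 + 3 + 5 + 1 + 1 = 13.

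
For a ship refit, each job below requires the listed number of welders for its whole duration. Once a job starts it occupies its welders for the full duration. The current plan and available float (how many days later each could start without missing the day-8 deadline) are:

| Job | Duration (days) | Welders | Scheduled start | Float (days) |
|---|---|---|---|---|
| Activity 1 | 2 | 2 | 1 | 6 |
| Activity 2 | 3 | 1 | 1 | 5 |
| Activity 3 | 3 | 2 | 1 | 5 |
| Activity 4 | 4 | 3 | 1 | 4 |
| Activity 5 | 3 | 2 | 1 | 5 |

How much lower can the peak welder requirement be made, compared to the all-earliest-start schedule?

Early-start peak: d1:10  d2:10  d3:8  d4:3  d5:0  d6:0  d7:0  d8:0 ⇒ 10.
Leveled (Activity 1@1, Activity 2@1, Activity 3@1, Activity 4@4, Activity 5@3): d1:5  d2:5  d3:5  d4:5  d5:5  d6:3  d7:3  d8:0 ⇒ 5.
Reduction 10 − 5 = 5.

5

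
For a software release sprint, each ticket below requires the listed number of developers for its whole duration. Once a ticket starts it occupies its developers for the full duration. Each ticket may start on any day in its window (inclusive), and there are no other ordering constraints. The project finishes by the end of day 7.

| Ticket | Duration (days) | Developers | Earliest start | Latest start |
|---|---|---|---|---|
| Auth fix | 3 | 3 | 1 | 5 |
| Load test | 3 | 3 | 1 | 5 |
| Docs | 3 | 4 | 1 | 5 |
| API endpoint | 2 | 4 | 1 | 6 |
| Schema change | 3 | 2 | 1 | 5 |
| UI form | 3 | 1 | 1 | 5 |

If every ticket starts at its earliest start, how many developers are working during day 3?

13

At early start, day 3 has: Auth fix, Load test, Docs, Schema change, UI form.
Demand: 3 + 3 + 4 + 2 + 1 = 13.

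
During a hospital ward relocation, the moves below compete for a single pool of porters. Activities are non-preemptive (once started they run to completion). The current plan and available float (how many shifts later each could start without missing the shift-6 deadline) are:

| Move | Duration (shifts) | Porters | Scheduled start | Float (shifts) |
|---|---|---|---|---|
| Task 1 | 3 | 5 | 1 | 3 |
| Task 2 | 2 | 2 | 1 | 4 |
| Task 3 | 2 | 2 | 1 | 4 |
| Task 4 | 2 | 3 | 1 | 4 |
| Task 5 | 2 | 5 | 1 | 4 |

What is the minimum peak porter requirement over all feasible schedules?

8

Early-start (Task 1@1, Task 2@1, Task 3@1, Task 4@1, Task 5@1) gives peak 17: s1:17  s2:17  s3:5  s4:0  s5:0  s6:0.
Shift Task 3→3, Task 4→4, Task 5→5.
Schedule Task 1@1, Task 2@1, Task 3@3, Task 4@4, Task 5@5: s1:7  s2:7  s3:7  s4:5  s5:8  s6:5 — peak 8.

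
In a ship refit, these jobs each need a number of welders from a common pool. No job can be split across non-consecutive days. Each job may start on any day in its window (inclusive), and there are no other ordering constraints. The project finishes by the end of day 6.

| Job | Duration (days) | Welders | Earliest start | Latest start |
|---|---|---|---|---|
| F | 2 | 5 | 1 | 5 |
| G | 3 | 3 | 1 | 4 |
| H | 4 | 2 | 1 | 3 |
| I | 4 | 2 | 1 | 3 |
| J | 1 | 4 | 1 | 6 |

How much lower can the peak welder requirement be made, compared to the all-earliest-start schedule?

Early-start peak: d1:16  d2:12  d3:7  d4:4  d5:0  d6:0 ⇒ 16.
Leveled (F@1, G@3, H@1, I@3, J@6): d1:7  d2:7  d3:7  d4:7  d5:5  d6:6 ⇒ 7.
Reduction 16 − 7 = 9.

9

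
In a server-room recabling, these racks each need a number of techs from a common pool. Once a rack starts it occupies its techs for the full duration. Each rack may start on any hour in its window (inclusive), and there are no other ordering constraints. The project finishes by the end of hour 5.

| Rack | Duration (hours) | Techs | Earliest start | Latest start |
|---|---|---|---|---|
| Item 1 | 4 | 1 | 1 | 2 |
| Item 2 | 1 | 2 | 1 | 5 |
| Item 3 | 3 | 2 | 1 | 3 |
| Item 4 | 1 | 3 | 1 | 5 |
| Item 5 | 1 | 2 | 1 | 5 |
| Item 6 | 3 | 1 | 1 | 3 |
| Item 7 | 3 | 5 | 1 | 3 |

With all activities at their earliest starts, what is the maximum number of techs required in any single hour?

16

Early-start schedule: Item 1@1, Item 2@1, Item 3@1, Item 4@1, Item 5@1, Item 6@1, Item 7@1.
Load per hour: hour 1: 16, hour 2: 9, hour 3: 9, hour 4: 1, hour 5: 0.
Peak is 16.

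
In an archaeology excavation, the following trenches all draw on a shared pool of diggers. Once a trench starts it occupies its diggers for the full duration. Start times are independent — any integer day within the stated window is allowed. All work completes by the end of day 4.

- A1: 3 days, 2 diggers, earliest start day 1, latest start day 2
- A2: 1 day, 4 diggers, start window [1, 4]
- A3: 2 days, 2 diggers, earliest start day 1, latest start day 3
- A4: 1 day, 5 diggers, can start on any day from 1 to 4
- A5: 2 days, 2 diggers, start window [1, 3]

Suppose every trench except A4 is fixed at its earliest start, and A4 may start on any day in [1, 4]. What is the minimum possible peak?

10

A4@1: d1:15  d2:6  d3:2  d4:0 → peak 15
A4@2: d1:10  d2:11  d3:2  d4:0 → peak 11
A4@3: d1:10  d2:6  d3:7  d4:0 → peak 10
A4@4: d1:10  d2:6  d3:2  d4:5 → peak 10
Best is A4@3, peak 10.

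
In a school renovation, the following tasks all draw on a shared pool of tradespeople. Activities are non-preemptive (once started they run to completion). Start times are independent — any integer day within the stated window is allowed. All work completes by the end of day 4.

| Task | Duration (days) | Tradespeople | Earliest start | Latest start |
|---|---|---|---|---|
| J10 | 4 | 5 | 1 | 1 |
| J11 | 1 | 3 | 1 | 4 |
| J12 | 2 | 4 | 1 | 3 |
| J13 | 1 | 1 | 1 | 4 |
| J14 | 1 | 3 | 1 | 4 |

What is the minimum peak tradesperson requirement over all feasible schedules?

Early-start (J10@1, J11@1, J12@1, J13@1, J14@1) gives peak 16: d1:16  d2:9  d3:5  d4:5.
Shift J12→2, J14→4.
Schedule J10@1, J11@1, J12@2, J13@1, J14@4: d1:9  d2:9  d3:9  d4:8 — peak 9.
Total tradesperson-days = 35 over 4 days ⇒ peak ≥ ⌈35/4⌉ = 9, so 9 is optimal.

9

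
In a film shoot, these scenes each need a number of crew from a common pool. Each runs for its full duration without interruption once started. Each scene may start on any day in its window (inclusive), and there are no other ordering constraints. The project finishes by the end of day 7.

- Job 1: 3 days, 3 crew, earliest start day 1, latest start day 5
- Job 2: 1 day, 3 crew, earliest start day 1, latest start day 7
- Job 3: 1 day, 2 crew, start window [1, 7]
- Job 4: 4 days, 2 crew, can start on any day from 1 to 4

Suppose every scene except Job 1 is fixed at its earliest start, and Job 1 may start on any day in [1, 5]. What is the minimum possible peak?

7

Job 1@1: d1:10  d2:5  d3:5  d4:2  d5:0  d6:0  d7:0 → peak 10
Job 1@2: d1:7  d2:5  d3:5  d4:5  d5:0  d6:0  d7:0 → peak 7
Job 1@3: d1:7  d2:2  d3:5  d4:5  d5:3  d6:0  d7:0 → peak 7
Job 1@4: d1:7  d2:2  d3:2  d4:5  d5:3  d6:3  d7:0 → peak 7
Job 1@5: d1:7  d2:2  d3:2  d4:2  d5:3  d6:3  d7:3 → peak 7
Best is Job 1@2, peak 7.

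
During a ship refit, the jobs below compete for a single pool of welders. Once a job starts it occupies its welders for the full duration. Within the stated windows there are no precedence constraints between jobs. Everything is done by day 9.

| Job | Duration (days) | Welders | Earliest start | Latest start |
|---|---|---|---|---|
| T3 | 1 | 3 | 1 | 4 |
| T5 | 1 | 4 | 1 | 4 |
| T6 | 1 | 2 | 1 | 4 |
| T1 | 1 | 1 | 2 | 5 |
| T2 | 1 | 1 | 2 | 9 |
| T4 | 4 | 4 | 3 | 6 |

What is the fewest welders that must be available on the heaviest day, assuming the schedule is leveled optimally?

Early-start (T3@1, T5@1, T6@1, T1@2, T2@2, T4@3) gives peak 9: d1:9  d2:2  d3:4  d4:4  d5:4  d6:4  d7:0  d8:0  d9:0.
Shift T5→2, T6→3, T1→3, T2→3, T4→4.
Schedule T3@1, T5@2, T6@3, T1@3, T2@3, T4@4: d1:3  d2:4  d3:4  d4:4  d5:4  d6:4  d7:4  d8:0  d9:0 — peak 4.

4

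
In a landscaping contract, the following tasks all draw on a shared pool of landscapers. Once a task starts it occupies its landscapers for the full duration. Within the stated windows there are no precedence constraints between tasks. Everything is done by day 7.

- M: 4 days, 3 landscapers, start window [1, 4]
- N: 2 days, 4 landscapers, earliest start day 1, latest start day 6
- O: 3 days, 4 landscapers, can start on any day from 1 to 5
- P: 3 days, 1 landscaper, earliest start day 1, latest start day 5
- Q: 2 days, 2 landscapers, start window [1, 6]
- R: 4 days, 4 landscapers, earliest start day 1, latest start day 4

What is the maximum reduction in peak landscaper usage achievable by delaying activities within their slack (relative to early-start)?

9

Early-start peak: d1:18  d2:18  d3:12  d4:7  d5:0  d6:0  d7:0 ⇒ 18.
Leveled (M@1, N@1, O@5, P@1, Q@3, R@4): d1:8  d2:8  d3:6  d4:9  d5:8  d6:8  d7:8 ⇒ 9.
Reduction 18 − 9 = 9.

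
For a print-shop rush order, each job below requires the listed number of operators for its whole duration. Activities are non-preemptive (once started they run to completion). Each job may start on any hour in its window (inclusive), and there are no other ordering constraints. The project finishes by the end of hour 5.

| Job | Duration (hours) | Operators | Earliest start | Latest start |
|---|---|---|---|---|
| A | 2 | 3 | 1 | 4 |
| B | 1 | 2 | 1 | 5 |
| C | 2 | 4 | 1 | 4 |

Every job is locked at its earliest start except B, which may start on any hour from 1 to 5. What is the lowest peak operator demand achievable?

B@1: h1:9  h2:7  h3:0  h4:0  h5:0 → peak 9
B@2: h1:7  h2:9  h3:0  h4:0  h5:0 → peak 9
B@3: h1:7  h2:7  h3:2  h4:0  h5:0 → peak 7
B@4: h1:7  h2:7  h3:0  h4:2  h5:0 → peak 7
B@5: h1:7  h2:7  h3:0  h4:0  h5:2 → peak 7
Best is B@3, peak 7.

7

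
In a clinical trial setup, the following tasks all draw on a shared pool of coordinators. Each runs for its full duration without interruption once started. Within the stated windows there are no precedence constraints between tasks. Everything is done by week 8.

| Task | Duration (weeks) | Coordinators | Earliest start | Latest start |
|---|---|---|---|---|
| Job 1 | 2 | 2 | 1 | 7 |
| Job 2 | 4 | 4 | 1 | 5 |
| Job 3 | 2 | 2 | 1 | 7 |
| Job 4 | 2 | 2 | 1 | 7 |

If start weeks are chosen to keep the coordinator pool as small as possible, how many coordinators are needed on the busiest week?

Early-start (Job 1@1, Job 2@1, Job 3@1, Job 4@1) gives peak 10: w1:10  w2:10  w3:4  w4:4  w5:0  w6:0  w7:0  w8:0.
Shift Job 2→3, Job 4→7.
Schedule Job 1@1, Job 2@3, Job 3@1, Job 4@7: w1:4  w2:4  w3:4  w4:4  w5:4  w6:4  w7:2  w8:2 — peak 4.
Total coordinator-weeks = 28 over 8 weeks ⇒ peak ≥ ⌈28/8⌉ = 4, so 4 is optimal.

4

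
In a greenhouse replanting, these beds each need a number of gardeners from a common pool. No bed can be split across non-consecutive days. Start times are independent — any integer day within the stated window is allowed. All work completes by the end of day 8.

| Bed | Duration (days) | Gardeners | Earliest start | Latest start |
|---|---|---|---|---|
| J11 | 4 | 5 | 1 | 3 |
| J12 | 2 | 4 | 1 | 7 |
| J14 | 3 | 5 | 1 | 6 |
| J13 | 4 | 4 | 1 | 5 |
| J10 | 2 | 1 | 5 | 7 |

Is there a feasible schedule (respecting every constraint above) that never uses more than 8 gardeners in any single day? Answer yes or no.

no

The minimum achievable peak is 9; 8 < 9, so no feasible schedule stays within the cap.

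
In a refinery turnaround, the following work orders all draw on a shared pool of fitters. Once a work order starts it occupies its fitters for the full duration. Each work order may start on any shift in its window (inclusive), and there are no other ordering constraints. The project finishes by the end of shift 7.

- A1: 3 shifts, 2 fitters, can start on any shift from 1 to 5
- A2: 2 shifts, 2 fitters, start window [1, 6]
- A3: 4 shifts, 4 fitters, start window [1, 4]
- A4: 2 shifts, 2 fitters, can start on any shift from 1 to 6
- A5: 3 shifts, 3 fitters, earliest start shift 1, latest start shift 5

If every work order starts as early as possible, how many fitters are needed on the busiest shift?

13

Early-start schedule: A1@1, A2@1, A3@1, A4@1, A5@1.
Load per shift: shift 1: 13, shift 2: 13, shift 3: 9, shift 4: 4, shift 5: 0, shift 6: 0, shift 7: 0.
Peak is 13.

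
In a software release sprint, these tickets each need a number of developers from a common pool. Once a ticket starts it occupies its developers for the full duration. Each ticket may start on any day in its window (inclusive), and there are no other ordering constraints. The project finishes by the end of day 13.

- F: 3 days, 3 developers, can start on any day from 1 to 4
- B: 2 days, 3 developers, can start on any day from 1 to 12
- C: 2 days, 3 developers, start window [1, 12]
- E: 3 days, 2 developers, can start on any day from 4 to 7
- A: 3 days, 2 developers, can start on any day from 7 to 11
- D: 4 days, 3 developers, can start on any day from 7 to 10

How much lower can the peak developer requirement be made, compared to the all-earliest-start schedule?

4

Early-start peak: d1:9  d2:9  d3:3  d4:2  d5:2  d6:2  d7:5  d8:5  d9:5  d10:3  d11:0  d12:0  d13:0 ⇒ 9.
Leveled (F@1, B@4, C@6, E@4, A@7, D@8): d1:3  d2:3  d3:3  d4:5  d5:5  d6:5  d7:5  d8:5  d9:5  d10:3  d11:3  d12:0  d13:0 ⇒ 5.
Reduction 9 − 5 = 4.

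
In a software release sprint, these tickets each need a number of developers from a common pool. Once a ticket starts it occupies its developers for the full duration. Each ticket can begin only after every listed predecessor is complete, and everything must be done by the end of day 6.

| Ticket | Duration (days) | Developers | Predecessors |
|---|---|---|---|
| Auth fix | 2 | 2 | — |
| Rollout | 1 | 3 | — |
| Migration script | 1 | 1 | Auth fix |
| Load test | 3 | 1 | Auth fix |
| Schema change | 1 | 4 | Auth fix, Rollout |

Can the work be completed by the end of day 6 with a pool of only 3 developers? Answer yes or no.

The minimum achievable peak is 4; 3 < 4, so no feasible schedule stays within the cap.

no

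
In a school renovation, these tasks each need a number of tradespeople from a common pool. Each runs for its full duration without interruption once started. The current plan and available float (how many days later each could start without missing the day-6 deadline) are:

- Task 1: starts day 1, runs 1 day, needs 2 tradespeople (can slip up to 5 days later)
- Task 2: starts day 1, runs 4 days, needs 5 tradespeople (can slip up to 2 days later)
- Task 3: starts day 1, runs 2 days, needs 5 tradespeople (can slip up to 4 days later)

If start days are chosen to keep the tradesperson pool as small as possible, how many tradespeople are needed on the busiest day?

7

Early-start (Task 1@1, Task 2@1, Task 3@1) gives peak 12: d1:12  d2:10  d3:5  d4:5  d5:0  d6:0.
Shift Task 3→5.
Schedule Task 1@1, Task 2@1, Task 3@5: d1:7  d2:5  d3:5  d4:5  d5:5  d6:5 — peak 7.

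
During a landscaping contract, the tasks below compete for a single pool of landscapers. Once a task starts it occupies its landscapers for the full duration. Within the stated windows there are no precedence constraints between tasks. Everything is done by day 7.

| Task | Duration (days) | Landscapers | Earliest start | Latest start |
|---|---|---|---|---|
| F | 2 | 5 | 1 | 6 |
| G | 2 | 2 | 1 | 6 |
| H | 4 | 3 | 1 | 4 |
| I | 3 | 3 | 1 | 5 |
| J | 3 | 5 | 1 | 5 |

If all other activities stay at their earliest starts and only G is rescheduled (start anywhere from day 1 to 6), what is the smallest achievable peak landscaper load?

16

G@1: d1:18  d2:18  d3:11  d4:3  d5:0  d6:0  d7:0 → peak 18
G@2: d1:16  d2:18  d3:13  d4:3  d5:0  d6:0  d7:0 → peak 18
G@3: d1:16  d2:16  d3:13  d4:5  d5:0  d6:0  d7:0 → peak 16
G@4: d1:16  d2:16  d3:11  d4:5  d5:2  d6:0  d7:0 → peak 16
G@5: d1:16  d2:16  d3:11  d4:3  d5:2  d6:2  d7:0 → peak 16
G@6: d1:16  d2:16  d3:11  d4:3  d5:0  d6:2  d7:2 → peak 16
Best is G@3, peak 16.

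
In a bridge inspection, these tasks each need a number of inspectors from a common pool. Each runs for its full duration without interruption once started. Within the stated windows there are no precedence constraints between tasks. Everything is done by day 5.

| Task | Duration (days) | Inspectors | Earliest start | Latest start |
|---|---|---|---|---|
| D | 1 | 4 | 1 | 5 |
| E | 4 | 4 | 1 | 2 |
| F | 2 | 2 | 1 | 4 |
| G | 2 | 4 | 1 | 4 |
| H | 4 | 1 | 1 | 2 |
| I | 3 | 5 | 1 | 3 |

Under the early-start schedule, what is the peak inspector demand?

20

Early-start schedule: D@1, E@1, F@1, G@1, H@1, I@1.
Load per day: day 1: 20, day 2: 16, day 3: 10, day 4: 5, day 5: 0.
Peak is 20.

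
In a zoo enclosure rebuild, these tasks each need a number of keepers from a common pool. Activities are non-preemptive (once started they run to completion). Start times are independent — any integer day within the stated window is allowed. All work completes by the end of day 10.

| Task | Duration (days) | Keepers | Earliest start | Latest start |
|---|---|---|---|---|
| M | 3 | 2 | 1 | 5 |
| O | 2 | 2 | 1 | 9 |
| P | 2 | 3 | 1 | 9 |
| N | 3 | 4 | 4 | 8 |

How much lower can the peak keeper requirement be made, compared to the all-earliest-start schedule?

3

Early-start peak: d1:7  d2:7  d3:2  d4:4  d5:4  d6:4  d7:0  d8:0  d9:0  d10:0 ⇒ 7.
Leveled (M@1, O@1, P@4, N@6): d1:4  d2:4  d3:2  d4:3  d5:3  d6:4  d7:4  d8:4  d9:0  d10:0 ⇒ 4.
Reduction 7 − 4 = 3.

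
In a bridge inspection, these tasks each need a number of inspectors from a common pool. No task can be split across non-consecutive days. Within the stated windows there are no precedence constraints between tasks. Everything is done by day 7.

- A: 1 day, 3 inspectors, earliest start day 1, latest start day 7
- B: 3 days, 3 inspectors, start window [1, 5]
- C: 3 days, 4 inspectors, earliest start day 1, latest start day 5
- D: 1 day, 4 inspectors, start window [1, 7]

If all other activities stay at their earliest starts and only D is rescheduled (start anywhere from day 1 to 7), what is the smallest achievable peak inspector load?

10

D@1: d1:14  d2:7  d3:7  d4:0  d5:0  d6:0  d7:0 → peak 14
D@2: d1:10  d2:11  d3:7  d4:0  d5:0  d6:0  d7:0 → peak 11
D@3: d1:10  d2:7  d3:11  d4:0  d5:0  d6:0  d7:0 → peak 11
D@4: d1:10  d2:7  d3:7  d4:4  d5:0  d6:0  d7:0 → peak 10
D@5: d1:10  d2:7  d3:7  d4:0  d5:4  d6:0  d7:0 → peak 10
D@6: d1:10  d2:7  d3:7  d4:0  d5:0  d6:4  d7:0 → peak 10
D@7: d1:10  d2:7  d3:7  d4:0  d5:0  d6:0  d7:4 → peak 10
Best is D@4, peak 10.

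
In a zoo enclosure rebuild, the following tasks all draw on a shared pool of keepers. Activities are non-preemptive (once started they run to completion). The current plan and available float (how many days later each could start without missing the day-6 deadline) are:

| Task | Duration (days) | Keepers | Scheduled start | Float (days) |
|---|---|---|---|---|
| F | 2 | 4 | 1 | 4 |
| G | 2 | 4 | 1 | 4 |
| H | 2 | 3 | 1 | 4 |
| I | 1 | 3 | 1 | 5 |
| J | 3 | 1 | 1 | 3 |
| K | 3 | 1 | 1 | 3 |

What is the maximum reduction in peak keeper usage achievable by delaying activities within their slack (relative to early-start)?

10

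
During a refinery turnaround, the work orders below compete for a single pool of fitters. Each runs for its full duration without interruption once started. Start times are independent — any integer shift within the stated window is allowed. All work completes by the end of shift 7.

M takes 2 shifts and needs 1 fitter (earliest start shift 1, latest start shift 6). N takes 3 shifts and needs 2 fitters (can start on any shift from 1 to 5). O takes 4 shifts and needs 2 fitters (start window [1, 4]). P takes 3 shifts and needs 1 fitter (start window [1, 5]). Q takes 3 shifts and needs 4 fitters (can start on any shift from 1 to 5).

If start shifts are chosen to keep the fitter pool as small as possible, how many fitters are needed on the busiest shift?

5

Early-start (M@1, N@1, O@1, P@1, Q@1) gives peak 10: s1:10  s2:10  s3:9  s4:2  s5:0  s6:0  s7:0.
Shift P→3, Q→5.
Schedule M@1, N@1, O@1, P@3, Q@5: s1:5  s2:5  s3:5  s4:3  s5:5  s6:4  s7:4 — peak 5.
Total fitter-shifts = 31 over 7 shifts ⇒ peak ≥ ⌈31/7⌉ = 5, so 5 is optimal.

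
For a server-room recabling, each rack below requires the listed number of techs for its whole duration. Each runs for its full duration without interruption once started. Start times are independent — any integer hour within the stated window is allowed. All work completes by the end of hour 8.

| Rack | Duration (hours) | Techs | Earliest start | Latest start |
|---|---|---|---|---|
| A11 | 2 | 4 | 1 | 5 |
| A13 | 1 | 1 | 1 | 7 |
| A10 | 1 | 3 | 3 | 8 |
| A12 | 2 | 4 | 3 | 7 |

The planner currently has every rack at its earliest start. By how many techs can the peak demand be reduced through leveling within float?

3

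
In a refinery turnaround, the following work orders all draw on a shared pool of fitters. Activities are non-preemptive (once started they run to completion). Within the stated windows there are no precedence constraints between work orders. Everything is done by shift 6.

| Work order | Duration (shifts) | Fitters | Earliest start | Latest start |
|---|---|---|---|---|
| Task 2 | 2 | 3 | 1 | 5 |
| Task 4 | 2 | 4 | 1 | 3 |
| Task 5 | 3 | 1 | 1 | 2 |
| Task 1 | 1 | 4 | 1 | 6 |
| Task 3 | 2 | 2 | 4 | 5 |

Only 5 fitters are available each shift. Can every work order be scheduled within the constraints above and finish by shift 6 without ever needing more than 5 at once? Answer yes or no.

yes

Schedule Task 2@3, Task 4@1, Task 5@1, Task 1@6, Task 3@4: s1:5  s2:5  s3:4  s4:5  s5:2  s6:4 — peak 5 ≤ 5.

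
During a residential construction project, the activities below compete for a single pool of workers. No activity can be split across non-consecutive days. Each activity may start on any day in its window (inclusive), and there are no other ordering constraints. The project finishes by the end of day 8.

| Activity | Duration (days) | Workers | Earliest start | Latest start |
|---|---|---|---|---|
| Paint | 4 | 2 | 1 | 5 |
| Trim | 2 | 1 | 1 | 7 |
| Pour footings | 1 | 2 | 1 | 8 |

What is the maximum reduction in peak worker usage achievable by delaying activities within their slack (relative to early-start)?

3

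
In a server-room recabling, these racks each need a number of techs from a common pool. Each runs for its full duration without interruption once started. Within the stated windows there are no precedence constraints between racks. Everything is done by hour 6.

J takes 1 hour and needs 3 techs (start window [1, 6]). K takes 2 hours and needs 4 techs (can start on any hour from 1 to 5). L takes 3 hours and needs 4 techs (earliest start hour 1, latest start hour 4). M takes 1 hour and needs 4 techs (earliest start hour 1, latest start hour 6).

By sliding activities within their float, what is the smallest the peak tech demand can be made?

Early-start (J@1, K@1, L@1, M@1) gives peak 15: h1:15  h2:8  h3:4  h4:0  h5:0  h6:0.
Shift L→3, M→6.
Schedule J@1, K@1, L@3, M@6: h1:7  h2:4  h3:4  h4:4  h5:4  h6:4 — peak 7.

7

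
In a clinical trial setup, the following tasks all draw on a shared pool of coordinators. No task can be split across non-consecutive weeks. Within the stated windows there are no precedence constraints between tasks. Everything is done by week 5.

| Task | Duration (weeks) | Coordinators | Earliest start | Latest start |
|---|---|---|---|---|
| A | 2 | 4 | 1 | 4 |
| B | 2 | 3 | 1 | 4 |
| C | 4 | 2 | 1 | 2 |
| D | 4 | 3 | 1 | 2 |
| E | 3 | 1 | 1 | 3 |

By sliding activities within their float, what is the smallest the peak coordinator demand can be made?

Early-start (A@1, B@1, C@1, D@1, E@1) gives peak 13: w1:13  w2:13  w3:6  w4:5  w5:0.
Shift B→3, E→3.
Schedule A@1, B@3, C@1, D@1, E@3: w1:9  w2:9  w3:9  w4:9  w5:1 — peak 9.

9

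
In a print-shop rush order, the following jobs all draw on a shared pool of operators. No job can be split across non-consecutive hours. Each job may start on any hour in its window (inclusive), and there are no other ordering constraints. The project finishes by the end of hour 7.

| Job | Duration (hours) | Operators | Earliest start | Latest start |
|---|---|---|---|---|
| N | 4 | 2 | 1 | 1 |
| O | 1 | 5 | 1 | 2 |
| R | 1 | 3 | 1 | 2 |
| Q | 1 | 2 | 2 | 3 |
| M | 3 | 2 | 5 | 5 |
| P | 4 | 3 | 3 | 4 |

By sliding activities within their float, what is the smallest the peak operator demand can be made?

Early-start (N@1, O@1, R@1, Q@2, M@5, P@3) gives peak 10: h1:10  h2:4  h3:5  h4:5  h5:5  h6:5  h7:2.
Shift R→2.
Schedule N@1, O@1, R@2, Q@2, M@5, P@3: h1:7  h2:7  h3:5  h4:5  h5:5  h6:5  h7:2 — peak 7.
No arrangement of the 16 feasible schedules does better.

7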